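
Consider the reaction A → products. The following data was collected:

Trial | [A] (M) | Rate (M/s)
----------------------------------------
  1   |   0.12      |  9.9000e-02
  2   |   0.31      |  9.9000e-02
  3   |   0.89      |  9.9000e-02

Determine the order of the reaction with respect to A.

zeroth order (0)

Step 1: Compare trials - when concentration changes, rate stays constant.
Step 2: rate₂/rate₁ = 9.9000e-02/9.9000e-02 = 1
Step 3: [A]₂/[A]₁ = 0.31/0.12 = 2.583
Step 4: Since rate ratio ≈ (conc ratio)^0, the reaction is zeroth order.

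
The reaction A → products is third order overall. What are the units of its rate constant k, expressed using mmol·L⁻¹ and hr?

(mmol·L⁻¹)⁻²·hr⁻¹

Step 1: For overall order n, rate = k × (concentration)^n.
Step 2: Rate has units mmol·L⁻¹·hr⁻¹; concentration term has units (mmol·L⁻¹)^3.
Step 3: k = rate / (concentration)^n, so units of k = (mmol·L⁻¹)^(1-3)·hr⁻¹ = (mmol·L⁻¹)⁻²·hr⁻¹.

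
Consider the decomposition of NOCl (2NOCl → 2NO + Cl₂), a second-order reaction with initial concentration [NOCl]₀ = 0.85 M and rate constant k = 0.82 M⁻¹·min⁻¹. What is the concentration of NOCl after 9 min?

0.1169 M

Step 1: For a second-order reaction: 1/[NOCl] = 1/[NOCl]₀ + kt
Step 2: 1/[NOCl] = 1/0.85 + 0.82 × 9
Step 3: 1/[NOCl] = 1.176 + 7.38 = 8.556
Step 4: [NOCl] = 1/8.556 = 0.1169 M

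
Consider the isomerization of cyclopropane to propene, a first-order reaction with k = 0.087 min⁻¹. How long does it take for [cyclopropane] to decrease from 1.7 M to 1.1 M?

5.004 min

Step 1: For first-order: t = ln([cyclopropane]₀/[cyclopropane])/k
Step 2: t = ln(1.7/1.1)/0.087
Step 3: t = ln(1.545)/0.087
Step 4: t = 0.4353/0.087 = 5.004 min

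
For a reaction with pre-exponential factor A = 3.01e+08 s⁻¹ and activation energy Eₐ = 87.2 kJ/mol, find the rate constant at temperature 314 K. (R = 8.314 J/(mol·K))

9.38e-07 s⁻¹

Step 1: Use the Arrhenius equation: k = A × exp(-Eₐ/RT)
Step 2: Convert Eₐ to J/mol: 87.2 kJ/mol = 87200 J/mol
Step 3: Calculate the exponent: -Eₐ/(RT) = -87200/(8.314 × 314) = -33.40233
Step 4: k = 3.01e+08 × exp(-33.40233)
Step 5: k = 3.01e+08 × 3.11568e-15 = 9.3782e-07 s⁻¹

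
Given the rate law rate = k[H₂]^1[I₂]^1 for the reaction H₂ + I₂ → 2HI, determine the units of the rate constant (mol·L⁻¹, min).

(mol·L⁻¹)⁻¹·min⁻¹

Step 1: Overall order = 1 + 1 = 2.
Step 2: rate has units mol·L⁻¹·min⁻¹; [H₂]^1[I₂]^1 has units (mol·L⁻¹)^2.
Step 3: k = rate/([H₂]^1[I₂]^1), so units of k = (mol·L⁻¹)^(1-2)·min⁻¹ = (mol·L⁻¹)⁻¹·min⁻¹.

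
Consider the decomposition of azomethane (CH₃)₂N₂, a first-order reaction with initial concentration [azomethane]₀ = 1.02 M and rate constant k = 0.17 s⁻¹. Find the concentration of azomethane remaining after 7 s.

0.3103 M

Step 1: For a first-order reaction: [azomethane] = [azomethane]₀ × e^(-kt)
Step 2: [azomethane] = 1.02 × e^(-0.17 × 7)
Step 3: [azomethane] = 1.02 × e^(-1.19)
Step 4: [azomethane] = 1.02 × 0.304221 = 0.3103 M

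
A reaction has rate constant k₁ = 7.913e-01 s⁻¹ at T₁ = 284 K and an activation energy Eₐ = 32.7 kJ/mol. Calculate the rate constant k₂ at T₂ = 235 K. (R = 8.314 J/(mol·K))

4.408e-02 s⁻¹

Step 1: Use the two-temperature Arrhenius form: ln(k₂/k₁) = -Eₐ/R × (1/T₂ - 1/T₁)
Step 2: Convert Eₐ to J/mol: 32.7 kJ/mol = 32700 J/mol
Step 3: 1/T₂ - 1/T₁ = 1/235 - 1/284 = 7.341924e-04 K⁻¹
Step 4: ln(k₂/k₁) = -32700/8.314 × 7.341924e-04 = -2.88767
Step 5: k₂ = k₁ × exp(-2.88767) = 7.913e-01 × 5.57059e-02 = 4.408e-02 s⁻¹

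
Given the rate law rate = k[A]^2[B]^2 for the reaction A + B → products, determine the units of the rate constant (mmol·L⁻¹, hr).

(mmol·L⁻¹)⁻³·hr⁻¹

Step 1: Overall order = 2 + 2 = 4.
Step 2: rate has units mmol·L⁻¹·hr⁻¹; [A]^2[B]^2 has units (mmol·L⁻¹)^4.
Step 3: k = rate/([A]^2[B]^2), so units of k = (mmol·L⁻¹)^(1-4)·hr⁻¹ = (mmol·L⁻¹)⁻³·hr⁻¹.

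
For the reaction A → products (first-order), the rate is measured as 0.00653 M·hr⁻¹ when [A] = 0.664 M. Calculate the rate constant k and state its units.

0.009834 hr⁻¹

Step 1: rate = k[A]^1, so k = rate / [A]^1.
Step 2: k = 0.00653 / (0.664)^1 = 0.00653 / 0.664.
Step 3: k = 0.009834 hr⁻¹.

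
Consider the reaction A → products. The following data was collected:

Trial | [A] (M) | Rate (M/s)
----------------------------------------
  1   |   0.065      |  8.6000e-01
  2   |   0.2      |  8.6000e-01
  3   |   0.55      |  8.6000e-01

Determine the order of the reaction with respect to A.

zeroth order (0)

Step 1: Compare trials - when concentration changes, rate stays constant.
Step 2: rate₂/rate₁ = 8.6000e-01/8.6000e-01 = 1
Step 3: [A]₂/[A]₁ = 0.2/0.065 = 3.077
Step 4: Since rate ratio ≈ (conc ratio)^0, the reaction is zeroth order.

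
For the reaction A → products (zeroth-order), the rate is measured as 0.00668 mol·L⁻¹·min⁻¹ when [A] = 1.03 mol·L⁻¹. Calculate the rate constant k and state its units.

0.00668 mol·L⁻¹·min⁻¹

Step 1: For a zeroth-order reaction, rate = k (independent of concentration).
Step 2: k = rate = 0.00668 mol·L⁻¹·min⁻¹.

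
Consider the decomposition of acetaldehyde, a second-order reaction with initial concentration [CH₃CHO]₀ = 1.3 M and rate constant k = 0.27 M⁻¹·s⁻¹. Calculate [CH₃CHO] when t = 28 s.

0.1201 M

Step 1: For a second-order reaction: 1/[CH₃CHO] = 1/[CH₃CHO]₀ + kt
Step 2: 1/[CH₃CHO] = 1/1.3 + 0.27 × 28
Step 3: 1/[CH₃CHO] = 0.7692 + 7.56 = 8.329
Step 4: [CH₃CHO] = 1/8.329 = 0.1201 M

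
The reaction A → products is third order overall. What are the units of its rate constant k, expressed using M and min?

M⁻²·min⁻¹

Step 1: For overall order n, rate = k × (concentration)^n.
Step 2: Rate has units M·min⁻¹; concentration term has units M^3.
Step 3: k = rate / (concentration)^n, so units of k = M^(1-3)·min⁻¹ = M⁻²·min⁻¹.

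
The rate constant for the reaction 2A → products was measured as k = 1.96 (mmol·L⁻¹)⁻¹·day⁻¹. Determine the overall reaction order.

second order (2)

Step 1: The units of k for an nth-order reaction are (concentration)^(1-n)·(time)⁻¹.
Step 2: Here k has units (mmol·L⁻¹)⁻¹·day⁻¹, so the concentration exponent is -1.
Step 3: 1 - n = -1 ⇒ n = 2. The reaction is second order.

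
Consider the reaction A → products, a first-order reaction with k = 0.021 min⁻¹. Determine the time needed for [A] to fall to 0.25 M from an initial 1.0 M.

66.01 min

Step 1: For first-order: t = ln([A]₀/[A])/k
Step 2: t = ln(1.0/0.25)/0.021
Step 3: t = ln(4)/0.021
Step 4: t = 1.386/0.021 = 66.01 min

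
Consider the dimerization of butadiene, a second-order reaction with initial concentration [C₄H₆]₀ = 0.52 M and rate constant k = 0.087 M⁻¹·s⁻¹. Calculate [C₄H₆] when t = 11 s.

0.3472 M

Step 1: For a second-order reaction: 1/[C₄H₆] = 1/[C₄H₆]₀ + kt
Step 2: 1/[C₄H₆] = 1/0.52 + 0.087 × 11
Step 3: 1/[C₄H₆] = 1.923 + 0.957 = 2.88
Step 4: [C₄H₆] = 1/2.88 = 0.3472 M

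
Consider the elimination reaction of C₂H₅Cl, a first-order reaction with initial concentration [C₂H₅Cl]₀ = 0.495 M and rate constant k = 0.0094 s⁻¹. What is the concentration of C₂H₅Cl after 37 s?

0.3496 M

Step 1: For a first-order reaction: [C₂H₅Cl] = [C₂H₅Cl]₀ × e^(-kt)
Step 2: [C₂H₅Cl] = 0.495 × e^(-0.0094 × 37)
Step 3: [C₂H₅Cl] = 0.495 × e^(-0.3478)
Step 4: [C₂H₅Cl] = 0.495 × 0.70624 = 0.3496 M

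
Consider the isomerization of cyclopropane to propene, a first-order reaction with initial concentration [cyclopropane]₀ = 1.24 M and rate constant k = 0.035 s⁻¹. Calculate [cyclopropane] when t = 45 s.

0.2567 M

Step 1: For a first-order reaction: [cyclopropane] = [cyclopropane]₀ × e^(-kt)
Step 2: [cyclopropane] = 1.24 × e^(-0.035 × 45)
Step 3: [cyclopropane] = 1.24 × e^(-1.575)
Step 4: [cyclopropane] = 1.24 × 0.207008 = 0.2567 M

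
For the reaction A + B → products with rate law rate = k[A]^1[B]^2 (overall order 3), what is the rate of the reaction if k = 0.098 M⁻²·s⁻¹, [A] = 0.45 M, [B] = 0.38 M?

0.006368 M/s

Step 1: The rate law is rate = k[A]^1[B]^2, overall order = 1+2 = 3
Step 2: Substitute values: rate = 0.098 × (0.45)^1 × (0.38)^2
Step 3: rate = 0.098 × 0.45 × 0.1444 = 0.00636804 M/s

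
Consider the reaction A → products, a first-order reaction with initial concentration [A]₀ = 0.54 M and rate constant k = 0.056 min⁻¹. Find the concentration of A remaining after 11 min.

0.2917 M

Step 1: For a first-order reaction: [A] = [A]₀ × e^(-kt)
Step 2: [A] = 0.54 × e^(-0.056 × 11)
Step 3: [A] = 0.54 × e^(-0.616)
Step 4: [A] = 0.54 × 0.540101 = 0.2917 M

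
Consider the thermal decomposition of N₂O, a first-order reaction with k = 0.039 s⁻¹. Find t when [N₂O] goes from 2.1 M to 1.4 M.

10.4 s

Step 1: For first-order: t = ln([N₂O]₀/[N₂O])/k
Step 2: t = ln(2.1/1.4)/0.039
Step 3: t = ln(1.5)/0.039
Step 4: t = 0.4055/0.039 = 10.4 s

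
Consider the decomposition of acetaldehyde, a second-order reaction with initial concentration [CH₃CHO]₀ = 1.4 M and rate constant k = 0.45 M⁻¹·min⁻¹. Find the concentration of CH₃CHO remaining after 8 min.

0.2318 M

Step 1: For a second-order reaction: 1/[CH₃CHO] = 1/[CH₃CHO]₀ + kt
Step 2: 1/[CH₃CHO] = 1/1.4 + 0.45 × 8
Step 3: 1/[CH₃CHO] = 0.7143 + 3.6 = 4.314
Step 4: [CH₃CHO] = 1/4.314 = 0.2318 M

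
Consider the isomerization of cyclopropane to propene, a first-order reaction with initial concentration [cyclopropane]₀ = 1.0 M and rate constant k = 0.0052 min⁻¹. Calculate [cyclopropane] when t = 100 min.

0.5945 M

Step 1: For a first-order reaction: [cyclopropane] = [cyclopropane]₀ × e^(-kt)
Step 2: [cyclopropane] = 1.0 × e^(-0.0052 × 100)
Step 3: [cyclopropane] = 1.0 × e^(-0.52)
Step 4: [cyclopropane] = 1.0 × 0.594521 = 0.5945 M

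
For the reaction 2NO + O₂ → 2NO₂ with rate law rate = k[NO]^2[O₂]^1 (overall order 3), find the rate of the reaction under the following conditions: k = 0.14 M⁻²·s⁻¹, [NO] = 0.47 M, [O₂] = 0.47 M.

0.01454 M/s

Step 1: The rate law is rate = k[NO]^2[O₂]^1, overall order = 2+1 = 3
Step 2: Substitute values: rate = 0.14 × (0.47)^2 × (0.47)^1
Step 3: rate = 0.14 × 0.2209 × 0.47 = 0.0145352 M/s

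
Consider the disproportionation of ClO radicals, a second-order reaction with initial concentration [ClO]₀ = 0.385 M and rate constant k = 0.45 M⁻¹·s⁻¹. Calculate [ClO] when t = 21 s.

0.08301 M

Step 1: For a second-order reaction: 1/[ClO] = 1/[ClO]₀ + kt
Step 2: 1/[ClO] = 1/0.385 + 0.45 × 21
Step 3: 1/[ClO] = 2.597 + 9.45 = 12.05
Step 4: [ClO] = 1/12.05 = 0.08301 M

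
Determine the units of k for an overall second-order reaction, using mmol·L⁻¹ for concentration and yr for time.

(mmol·L⁻¹)⁻¹·yr⁻¹

Step 1: For overall order n, rate = k × (concentration)^n.
Step 2: Rate has units mmol·L⁻¹·yr⁻¹; concentration term has units (mmol·L⁻¹)^2.
Step 3: k = rate / (concentration)^n, so units of k = (mmol·L⁻¹)^(1-2)·yr⁻¹ = (mmol·L⁻¹)⁻¹·yr⁻¹.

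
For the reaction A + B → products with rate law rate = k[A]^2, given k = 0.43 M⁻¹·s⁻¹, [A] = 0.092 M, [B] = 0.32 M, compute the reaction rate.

0.00364 M/s

Step 1: The rate law is rate = k[A]^2
Step 2: Note that the rate does not depend on [B] (zero order in B).
Step 3: rate = 0.43 × (0.092)^2 = 0.00363952 M/s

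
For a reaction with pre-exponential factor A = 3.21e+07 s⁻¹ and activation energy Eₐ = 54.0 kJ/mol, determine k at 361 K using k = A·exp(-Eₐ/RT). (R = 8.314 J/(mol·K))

4.93e-01 s⁻¹

Step 1: Use the Arrhenius equation: k = A × exp(-Eₐ/RT)
Step 2: Convert Eₐ to J/mol: 54.0 kJ/mol = 54000 J/mol
Step 3: Calculate the exponent: -Eₐ/(RT) = -54000/(8.314 × 361) = -17.99188
Step 4: k = 3.21e+07 × exp(-17.99188)
Step 5: k = 3.21e+07 × 1.53542e-08 = 4.9287e-01 s⁻¹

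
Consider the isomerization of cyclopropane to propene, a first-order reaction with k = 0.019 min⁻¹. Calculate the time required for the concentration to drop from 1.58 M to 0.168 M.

118 min

Step 1: For first-order: t = ln([cyclopropane]₀/[cyclopropane])/k
Step 2: t = ln(1.58/0.168)/0.019
Step 3: t = ln(9.405)/0.019
Step 4: t = 2.241/0.019 = 118 min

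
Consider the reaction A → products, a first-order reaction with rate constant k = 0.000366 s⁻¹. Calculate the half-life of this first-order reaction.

1894 s

Step 1: For a first-order reaction, t₁/₂ = ln(2)/k
Step 2: t₁/₂ = ln(2)/0.000366
Step 3: t₁/₂ = 0.6931/0.000366 = 1894 s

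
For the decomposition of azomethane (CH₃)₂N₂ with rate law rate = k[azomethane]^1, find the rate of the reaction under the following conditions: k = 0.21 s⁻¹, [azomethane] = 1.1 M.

0.231 M/s

Step 1: Identify the rate law: rate = k[azomethane]^1
Step 2: Substitute values: rate = 0.21 × (1.1)^1
Step 3: Calculate: rate = 0.21 × 1.1 = 0.231 M/s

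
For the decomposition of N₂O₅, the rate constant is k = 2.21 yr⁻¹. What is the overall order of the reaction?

first order (1)

Step 1: The units of k for an nth-order reaction are (concentration)^(1-n)·(time)⁻¹.
Step 2: Here k has units yr⁻¹, so the concentration exponent is 0.
Step 3: 1 - n = 0 ⇒ n = 1. The reaction is first order.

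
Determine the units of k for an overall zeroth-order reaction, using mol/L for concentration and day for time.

mol/L·day⁻¹

Step 1: For overall order n, rate = k × (concentration)^n.
Step 2: Rate has units mol/L·day⁻¹; concentration term has units (mol/L)^0.
Step 3: k = rate / (concentration)^n, so units of k = (mol/L)^(1-0)·day⁻¹ = mol/L·day⁻¹.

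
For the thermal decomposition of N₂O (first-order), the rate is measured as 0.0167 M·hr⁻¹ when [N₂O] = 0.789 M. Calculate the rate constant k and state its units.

0.02117 hr⁻¹

Step 1: rate = k[N₂O]^1, so k = rate / [N₂O]^1.
Step 2: k = 0.0167 / (0.789)^1 = 0.0167 / 0.789.
Step 3: k = 0.02117 hr⁻¹.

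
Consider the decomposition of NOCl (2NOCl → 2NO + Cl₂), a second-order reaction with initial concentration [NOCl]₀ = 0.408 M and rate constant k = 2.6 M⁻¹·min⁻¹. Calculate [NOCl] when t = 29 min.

0.01285 M

Step 1: For a second-order reaction: 1/[NOCl] = 1/[NOCl]₀ + kt
Step 2: 1/[NOCl] = 1/0.408 + 2.6 × 29
Step 3: 1/[NOCl] = 2.451 + 75.4 = 77.85
Step 4: [NOCl] = 1/77.85 = 0.01285 M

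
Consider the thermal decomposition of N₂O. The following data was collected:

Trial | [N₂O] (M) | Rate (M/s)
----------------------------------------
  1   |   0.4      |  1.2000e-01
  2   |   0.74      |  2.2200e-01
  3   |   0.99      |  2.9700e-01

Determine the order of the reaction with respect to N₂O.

first order (1)

Step 1: Compare trials to find order n where rate₂/rate₁ = ([N₂O]₂/[N₂O]₁)^n
Step 2: rate₂/rate₁ = 2.2200e-01/1.2000e-01 = 1.85
Step 3: [N₂O]₂/[N₂O]₁ = 0.74/0.4 = 1.85
Step 4: n = ln(1.85)/ln(1.85) = 1.00 ≈ 1
Step 5: The reaction is first order in N₂O.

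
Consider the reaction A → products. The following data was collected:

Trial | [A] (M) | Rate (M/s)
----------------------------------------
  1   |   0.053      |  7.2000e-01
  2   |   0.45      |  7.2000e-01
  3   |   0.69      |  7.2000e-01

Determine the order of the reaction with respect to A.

zeroth order (0)

Step 1: Compare trials - when concentration changes, rate stays constant.
Step 2: rate₂/rate₁ = 7.2000e-01/7.2000e-01 = 1
Step 3: [A]₂/[A]₁ = 0.45/0.053 = 8.491
Step 4: Since rate ratio ≈ (conc ratio)^0, the reaction is zeroth order.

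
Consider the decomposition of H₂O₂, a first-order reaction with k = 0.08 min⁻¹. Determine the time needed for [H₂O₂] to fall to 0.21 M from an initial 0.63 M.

13.73 min

Step 1: For first-order: t = ln([H₂O₂]₀/[H₂O₂])/k
Step 2: t = ln(0.63/0.21)/0.08
Step 3: t = ln(3)/0.08
Step 4: t = 1.099/0.08 = 13.73 min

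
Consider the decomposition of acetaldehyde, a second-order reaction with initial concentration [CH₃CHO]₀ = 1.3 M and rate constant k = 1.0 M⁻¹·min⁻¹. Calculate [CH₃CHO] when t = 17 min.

0.05628 M

Step 1: For a second-order reaction: 1/[CH₃CHO] = 1/[CH₃CHO]₀ + kt
Step 2: 1/[CH₃CHO] = 1/1.3 + 1.0 × 17
Step 3: 1/[CH₃CHO] = 0.7692 + 17 = 17.77
Step 4: [CH₃CHO] = 1/17.77 = 0.05628 M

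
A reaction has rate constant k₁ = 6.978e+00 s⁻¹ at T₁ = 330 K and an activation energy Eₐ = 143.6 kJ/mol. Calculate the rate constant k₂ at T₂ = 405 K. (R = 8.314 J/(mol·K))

1.130e+05 s⁻¹

Step 1: Use the two-temperature Arrhenius form: ln(k₂/k₁) = -Eₐ/R × (1/T₂ - 1/T₁)
Step 2: Convert Eₐ to J/mol: 143.6 kJ/mol = 143600 J/mol
Step 3: 1/T₂ - 1/T₁ = 1/405 - 1/330 = -5.611672e-04 K⁻¹
Step 4: ln(k₂/k₁) = -143600/8.314 × -5.611672e-04 = 9.69252
Step 5: k₂ = k₁ × exp(9.69252) = 6.978e+00 × 1.61960e+04 = 1.130e+05 s⁻¹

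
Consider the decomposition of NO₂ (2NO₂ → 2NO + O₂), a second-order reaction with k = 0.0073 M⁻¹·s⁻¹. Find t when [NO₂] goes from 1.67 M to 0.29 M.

390.3 s

Step 1: For second-order: t = (1/[NO₂] - 1/[NO₂]₀)/k
Step 2: t = (1/0.29 - 1/1.67)/0.0073
Step 3: t = (3.448 - 0.5988)/0.0073
Step 4: t = 2.849/0.0073 = 390.3 s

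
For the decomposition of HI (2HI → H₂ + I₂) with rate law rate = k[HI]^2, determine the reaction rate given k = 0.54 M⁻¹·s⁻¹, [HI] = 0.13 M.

0.009126 M/s

Step 1: Identify the rate law: rate = k[HI]^2
Step 2: Substitute values: rate = 0.54 × (0.13)^2
Step 3: Calculate: rate = 0.54 × 0.0169 = 0.009126 M/s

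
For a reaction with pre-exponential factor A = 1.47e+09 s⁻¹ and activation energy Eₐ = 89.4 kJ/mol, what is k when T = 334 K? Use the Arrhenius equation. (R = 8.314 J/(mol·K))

1.53e-05 s⁻¹

Step 1: Use the Arrhenius equation: k = A × exp(-Eₐ/RT)
Step 2: Convert Eₐ to J/mol: 89.4 kJ/mol = 89400 J/mol
Step 3: Calculate the exponent: -Eₐ/(RT) = -89400/(8.314 × 334) = -32.19445
Step 4: k = 1.47e+09 × exp(-32.19445)
Step 5: k = 1.47e+09 × 1.04262e-14 = 1.5327e-05 s⁻¹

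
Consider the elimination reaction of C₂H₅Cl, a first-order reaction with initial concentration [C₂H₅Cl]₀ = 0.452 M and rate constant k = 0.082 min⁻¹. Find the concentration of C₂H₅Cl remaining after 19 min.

0.09517 M

Step 1: For a first-order reaction: [C₂H₅Cl] = [C₂H₅Cl]₀ × e^(-kt)
Step 2: [C₂H₅Cl] = 0.452 × e^(-0.082 × 19)
Step 3: [C₂H₅Cl] = 0.452 × e^(-1.558)
Step 4: [C₂H₅Cl] = 0.452 × 0.210557 = 0.09517 M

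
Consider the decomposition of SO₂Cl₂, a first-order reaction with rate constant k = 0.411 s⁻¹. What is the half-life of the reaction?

1.686 s

Step 1: For a first-order reaction, t₁/₂ = ln(2)/k
Step 2: t₁/₂ = ln(2)/0.411
Step 3: t₁/₂ = 0.6931/0.411 = 1.686 s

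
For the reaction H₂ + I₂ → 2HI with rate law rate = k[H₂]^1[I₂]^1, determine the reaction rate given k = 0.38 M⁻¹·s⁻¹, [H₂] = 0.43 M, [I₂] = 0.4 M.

0.06536 M/s

Step 1: The rate law is rate = k[H₂]^1[I₂]^1
Step 2: Substitute: rate = 0.38 × (0.43)^1 × (0.4)^1
Step 3: rate = 0.38 × 0.43 × 0.4 = 0.06536 M/s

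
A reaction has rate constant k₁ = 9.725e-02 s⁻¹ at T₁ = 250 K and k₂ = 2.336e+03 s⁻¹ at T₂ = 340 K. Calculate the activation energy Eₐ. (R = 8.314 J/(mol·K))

79.2 kJ/mol

Step 1: Use the two-temperature Arrhenius form: ln(k₂/k₁) = -Eₐ/R × (1/T₂ - 1/T₁)
Step 2: ln(k₂/k₁) = ln(2.336e+03/9.725e-02) = ln(24020.6) = 10.0867
Step 3: 1/T₂ - 1/T₁ = 1/340 - 1/250 = -1.058824e-03 K⁻¹
Step 4: Eₐ = -R × ln(k₂/k₁) / (1/T₂ - 1/T₁) = -8.314 × 10.0867 / -1.058824e-03
Step 5: Eₐ = 7.9202e+04 J/mol = 79.2 kJ/mol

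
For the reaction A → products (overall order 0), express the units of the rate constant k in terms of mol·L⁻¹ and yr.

mol·L⁻¹·yr⁻¹

Step 1: For overall order n, rate = k × (concentration)^n.
Step 2: Rate has units mol·L⁻¹·yr⁻¹; concentration term has units (mol·L⁻¹)^0.
Step 3: k = rate / (concentration)^n, so units of k = (mol·L⁻¹)^(1-0)·yr⁻¹ = mol·L⁻¹·yr⁻¹.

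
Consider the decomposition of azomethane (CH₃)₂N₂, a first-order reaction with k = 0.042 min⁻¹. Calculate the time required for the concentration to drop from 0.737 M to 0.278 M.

23.21 min

Step 1: For first-order: t = ln([azomethane]₀/[azomethane])/k
Step 2: t = ln(0.737/0.278)/0.042
Step 3: t = ln(2.651)/0.042
Step 4: t = 0.975/0.042 = 23.21 min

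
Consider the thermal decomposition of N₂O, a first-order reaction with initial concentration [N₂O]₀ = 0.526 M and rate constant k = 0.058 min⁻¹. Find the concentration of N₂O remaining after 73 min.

0.007624 M

Step 1: For a first-order reaction: [N₂O] = [N₂O]₀ × e^(-kt)
Step 2: [N₂O] = 0.526 × e^(-0.058 × 73)
Step 3: [N₂O] = 0.526 × e^(-4.234)
Step 4: [N₂O] = 0.526 × 0.0144943 = 0.007624 M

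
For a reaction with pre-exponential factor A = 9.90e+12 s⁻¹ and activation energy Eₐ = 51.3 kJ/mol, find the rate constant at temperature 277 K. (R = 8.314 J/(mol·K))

2.10e+03 s⁻¹

Step 1: Use the Arrhenius equation: k = A × exp(-Eₐ/RT)
Step 2: Convert Eₐ to J/mol: 51.3 kJ/mol = 51300 J/mol
Step 3: Calculate the exponent: -Eₐ/(RT) = -51300/(8.314 × 277) = -22.27551
Step 4: k = 9.90e+12 × exp(-22.27551)
Step 5: k = 9.90e+12 × 2.11772e-10 = 2.0965e+03 s⁻¹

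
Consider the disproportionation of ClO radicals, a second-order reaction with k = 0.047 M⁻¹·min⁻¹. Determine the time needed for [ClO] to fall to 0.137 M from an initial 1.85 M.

143.8 min

Step 1: For second-order: t = (1/[ClO] - 1/[ClO]₀)/k
Step 2: t = (1/0.137 - 1/1.85)/0.047
Step 3: t = (7.299 - 0.5405)/0.047
Step 4: t = 6.759/0.047 = 143.8 min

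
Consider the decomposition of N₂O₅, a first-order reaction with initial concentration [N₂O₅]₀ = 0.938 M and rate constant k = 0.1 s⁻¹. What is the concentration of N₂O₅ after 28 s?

0.05704 M

Step 1: For a first-order reaction: [N₂O₅] = [N₂O₅]₀ × e^(-kt)
Step 2: [N₂O₅] = 0.938 × e^(-0.1 × 28)
Step 3: [N₂O₅] = 0.938 × e^(-2.8)
Step 4: [N₂O₅] = 0.938 × 0.0608101 = 0.05704 M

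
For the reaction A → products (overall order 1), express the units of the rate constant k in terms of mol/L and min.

min⁻¹

Step 1: For overall order n, rate = k × (concentration)^n.
Step 2: Rate has units mol/L·min⁻¹; concentration term has units (mol/L)^1.
Step 3: k = rate / (concentration)^n, so units of k = (mol/L)^(1-1)·min⁻¹ = min⁻¹.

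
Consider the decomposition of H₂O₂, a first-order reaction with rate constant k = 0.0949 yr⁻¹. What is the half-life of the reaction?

7.304 yr

Step 1: For a first-order reaction, t₁/₂ = ln(2)/k
Step 2: t₁/₂ = ln(2)/0.0949
Step 3: t₁/₂ = 0.6931/0.0949 = 7.304 yr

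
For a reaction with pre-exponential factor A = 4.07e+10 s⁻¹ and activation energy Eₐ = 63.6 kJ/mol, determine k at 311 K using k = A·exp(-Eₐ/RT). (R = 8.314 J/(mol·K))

8.46e-01 s⁻¹

Step 1: Use the Arrhenius equation: k = A × exp(-Eₐ/RT)
Step 2: Convert Eₐ to J/mol: 63.6 kJ/mol = 63600 J/mol
Step 3: Calculate the exponent: -Eₐ/(RT) = -63600/(8.314 × 311) = -24.59726
Step 4: k = 4.07e+10 × exp(-24.59726)
Step 5: k = 4.07e+10 × 2.07752e-11 = 8.4555e-01 s⁻¹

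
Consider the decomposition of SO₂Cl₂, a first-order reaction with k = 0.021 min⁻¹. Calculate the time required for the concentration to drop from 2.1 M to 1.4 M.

19.31 min

Step 1: For first-order: t = ln([SO₂Cl₂]₀/[SO₂Cl₂])/k
Step 2: t = ln(2.1/1.4)/0.021
Step 3: t = ln(1.5)/0.021
Step 4: t = 0.4055/0.021 = 19.31 min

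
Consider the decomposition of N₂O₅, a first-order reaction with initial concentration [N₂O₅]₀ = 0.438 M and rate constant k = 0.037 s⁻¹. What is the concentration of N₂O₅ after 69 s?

0.0341 M

Step 1: For a first-order reaction: [N₂O₅] = [N₂O₅]₀ × e^(-kt)
Step 2: [N₂O₅] = 0.438 × e^(-0.037 × 69)
Step 3: [N₂O₅] = 0.438 × e^(-2.553)
Step 4: [N₂O₅] = 0.438 × 0.0778478 = 0.0341 M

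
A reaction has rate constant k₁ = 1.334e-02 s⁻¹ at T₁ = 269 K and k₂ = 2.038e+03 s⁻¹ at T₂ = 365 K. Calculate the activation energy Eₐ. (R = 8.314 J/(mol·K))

101.5 kJ/mol

Step 1: Use the two-temperature Arrhenius form: ln(k₂/k₁) = -Eₐ/R × (1/T₂ - 1/T₁)
Step 2: ln(k₂/k₁) = ln(2.038e+03/1.334e-02) = ln(152774) = 11.9367
Step 3: 1/T₂ - 1/T₁ = 1/365 - 1/269 = -9.777461e-04 K⁻¹
Step 4: Eₐ = -R × ln(k₂/k₁) / (1/T₂ - 1/T₁) = -8.314 × 11.9367 / -9.777461e-04
Step 5: Eₐ = 1.0150e+05 J/mol = 101.5 kJ/mol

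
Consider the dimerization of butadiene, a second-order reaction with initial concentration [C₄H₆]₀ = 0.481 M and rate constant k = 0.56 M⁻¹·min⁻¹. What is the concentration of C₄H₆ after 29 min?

0.05459 M

Step 1: For a second-order reaction: 1/[C₄H₆] = 1/[C₄H₆]₀ + kt
Step 2: 1/[C₄H₆] = 1/0.481 + 0.56 × 29
Step 3: 1/[C₄H₆] = 2.079 + 16.24 = 18.32
Step 4: [C₄H₆] = 1/18.32 = 0.05459 M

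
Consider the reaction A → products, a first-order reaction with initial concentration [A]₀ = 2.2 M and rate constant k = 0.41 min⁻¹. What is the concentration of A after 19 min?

0.0009105 M

Step 1: For a first-order reaction: [A] = [A]₀ × e^(-kt)
Step 2: [A] = 2.2 × e^(-0.41 × 19)
Step 3: [A] = 2.2 × e^(-7.79)
Step 4: [A] = 2.2 × 0.000413853 = 0.0009105 M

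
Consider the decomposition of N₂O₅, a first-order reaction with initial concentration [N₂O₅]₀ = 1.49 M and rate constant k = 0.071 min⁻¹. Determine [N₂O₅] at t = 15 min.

0.5136 M

Step 1: For a first-order reaction: [N₂O₅] = [N₂O₅]₀ × e^(-kt)
Step 2: [N₂O₅] = 1.49 × e^(-0.071 × 15)
Step 3: [N₂O₅] = 1.49 × e^(-1.065)
Step 4: [N₂O₅] = 1.49 × 0.344728 = 0.5136 M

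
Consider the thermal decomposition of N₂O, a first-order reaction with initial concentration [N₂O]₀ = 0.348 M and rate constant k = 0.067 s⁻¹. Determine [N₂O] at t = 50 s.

0.01221 M

Step 1: For a first-order reaction: [N₂O] = [N₂O]₀ × e^(-kt)
Step 2: [N₂O] = 0.348 × e^(-0.067 × 50)
Step 3: [N₂O] = 0.348 × e^(-3.35)
Step 4: [N₂O] = 0.348 × 0.0350844 = 0.01221 M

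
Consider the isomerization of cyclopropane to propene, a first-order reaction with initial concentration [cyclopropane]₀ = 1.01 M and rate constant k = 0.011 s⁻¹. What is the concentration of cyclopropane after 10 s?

0.9048 M

Step 1: For a first-order reaction: [cyclopropane] = [cyclopropane]₀ × e^(-kt)
Step 2: [cyclopropane] = 1.01 × e^(-0.011 × 10)
Step 3: [cyclopropane] = 1.01 × e^(-0.11)
Step 4: [cyclopropane] = 1.01 × 0.895834 = 0.9048 M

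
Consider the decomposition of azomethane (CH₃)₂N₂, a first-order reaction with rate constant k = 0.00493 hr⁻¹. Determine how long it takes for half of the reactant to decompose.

140.6 hr

Step 1: For a first-order reaction, t₁/₂ = ln(2)/k
Step 2: t₁/₂ = ln(2)/0.00493
Step 3: t₁/₂ = 0.6931/0.00493 = 140.6 hr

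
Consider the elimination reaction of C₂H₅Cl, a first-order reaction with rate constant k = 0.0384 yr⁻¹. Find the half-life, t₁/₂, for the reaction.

18.05 yr

Step 1: For a first-order reaction, t₁/₂ = ln(2)/k
Step 2: t₁/₂ = ln(2)/0.0384
Step 3: t₁/₂ = 0.6931/0.0384 = 18.05 yr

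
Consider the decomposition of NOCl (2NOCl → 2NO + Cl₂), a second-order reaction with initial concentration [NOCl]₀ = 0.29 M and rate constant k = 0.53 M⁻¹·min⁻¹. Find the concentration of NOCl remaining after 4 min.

0.1796 M

Step 1: For a second-order reaction: 1/[NOCl] = 1/[NOCl]₀ + kt
Step 2: 1/[NOCl] = 1/0.29 + 0.53 × 4
Step 3: 1/[NOCl] = 3.448 + 2.12 = 5.568
Step 4: [NOCl] = 1/5.568 = 0.1796 M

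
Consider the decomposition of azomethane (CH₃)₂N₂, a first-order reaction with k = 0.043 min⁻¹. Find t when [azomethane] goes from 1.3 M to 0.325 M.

32.24 min

Step 1: For first-order: t = ln([azomethane]₀/[azomethane])/k
Step 2: t = ln(1.3/0.325)/0.043
Step 3: t = ln(4)/0.043
Step 4: t = 1.386/0.043 = 32.24 min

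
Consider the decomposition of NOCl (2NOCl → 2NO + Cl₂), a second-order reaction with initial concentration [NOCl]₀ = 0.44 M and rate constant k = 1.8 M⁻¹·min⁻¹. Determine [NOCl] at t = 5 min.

0.08871 M

Step 1: For a second-order reaction: 1/[NOCl] = 1/[NOCl]₀ + kt
Step 2: 1/[NOCl] = 1/0.44 + 1.8 × 5
Step 3: 1/[NOCl] = 2.273 + 9 = 11.27
Step 4: [NOCl] = 1/11.27 = 0.08871 M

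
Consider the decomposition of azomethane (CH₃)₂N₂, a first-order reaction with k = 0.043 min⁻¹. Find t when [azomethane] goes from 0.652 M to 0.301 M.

17.98 min

Step 1: For first-order: t = ln([azomethane]₀/[azomethane])/k
Step 2: t = ln(0.652/0.301)/0.043
Step 3: t = ln(2.166)/0.043
Step 4: t = 0.7729/0.043 = 17.98 min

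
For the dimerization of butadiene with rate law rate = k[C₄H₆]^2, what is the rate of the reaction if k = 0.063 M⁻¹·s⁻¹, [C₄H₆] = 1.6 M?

0.1613 M/s

Step 1: Identify the rate law: rate = k[C₄H₆]^2
Step 2: Substitute values: rate = 0.063 × (1.6)^2
Step 3: Calculate: rate = 0.063 × 2.56 = 0.16128 M/s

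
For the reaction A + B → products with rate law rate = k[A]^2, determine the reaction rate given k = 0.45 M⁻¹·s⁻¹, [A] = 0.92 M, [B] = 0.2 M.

0.3809 M/s

Step 1: The rate law is rate = k[A]^2
Step 2: Note that the rate does not depend on [B] (zero order in B).
Step 3: rate = 0.45 × (0.92)^2 = 0.38088 M/s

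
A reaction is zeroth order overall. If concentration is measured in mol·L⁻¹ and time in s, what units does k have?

mol·L⁻¹·s⁻¹

Step 1: For overall order n, rate = k × (concentration)^n.
Step 2: Rate has units mol·L⁻¹·s⁻¹; concentration term has units (mol·L⁻¹)^0.
Step 3: k = rate / (concentration)^n, so units of k = (mol·L⁻¹)^(1-0)·s⁻¹ = mol·L⁻¹·s⁻¹.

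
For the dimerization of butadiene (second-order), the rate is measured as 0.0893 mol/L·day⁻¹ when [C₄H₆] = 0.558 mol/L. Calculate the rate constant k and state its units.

0.2868 (mol/L)⁻¹·day⁻¹

Step 1: rate = k[C₄H₆]^2, so k = rate / [C₄H₆]^2.
Step 2: k = 0.0893 / (0.558)^2 = 0.0893 / 0.3114.
Step 3: k = 0.2868 (mol/L)⁻¹·day⁻¹.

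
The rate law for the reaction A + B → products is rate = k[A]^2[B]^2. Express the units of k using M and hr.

M⁻³·hr⁻¹

Step 1: Overall order = 2 + 2 = 4.
Step 2: rate has units M·hr⁻¹; [A]^2[B]^2 has units M^4.
Step 3: k = rate/([A]^2[B]^2), so units of k = M^(1-4)·hr⁻¹ = M⁻³·hr⁻¹.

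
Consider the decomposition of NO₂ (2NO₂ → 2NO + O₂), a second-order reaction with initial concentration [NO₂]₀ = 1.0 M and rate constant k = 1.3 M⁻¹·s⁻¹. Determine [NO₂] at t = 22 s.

0.03378 M

Step 1: For a second-order reaction: 1/[NO₂] = 1/[NO₂]₀ + kt
Step 2: 1/[NO₂] = 1/1.0 + 1.3 × 22
Step 3: 1/[NO₂] = 1 + 28.6 = 29.6
Step 4: [NO₂] = 1/29.6 = 0.03378 M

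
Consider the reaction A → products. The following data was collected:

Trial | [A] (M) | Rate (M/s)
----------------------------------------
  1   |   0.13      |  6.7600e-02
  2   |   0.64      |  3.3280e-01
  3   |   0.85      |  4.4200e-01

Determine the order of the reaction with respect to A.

first order (1)

Step 1: Compare trials to find order n where rate₂/rate₁ = ([A]₂/[A]₁)^n
Step 2: rate₂/rate₁ = 3.3280e-01/6.7600e-02 = 4.923
Step 3: [A]₂/[A]₁ = 0.64/0.13 = 4.923
Step 4: n = ln(4.923)/ln(4.923) = 1.00 ≈ 1
Step 5: The reaction is first order in A.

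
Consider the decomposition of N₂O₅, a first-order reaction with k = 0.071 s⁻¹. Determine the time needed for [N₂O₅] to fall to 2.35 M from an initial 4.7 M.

9.763 s

Step 1: For first-order: t = ln([N₂O₅]₀/[N₂O₅])/k
Step 2: t = ln(4.7/2.35)/0.071
Step 3: t = ln(2)/0.071
Step 4: t = 0.6931/0.071 = 9.763 s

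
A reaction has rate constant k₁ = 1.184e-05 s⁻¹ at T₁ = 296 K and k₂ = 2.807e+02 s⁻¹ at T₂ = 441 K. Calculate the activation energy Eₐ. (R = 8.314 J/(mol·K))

127.1 kJ/mol

Step 1: Use the two-temperature Arrhenius form: ln(k₂/k₁) = -Eₐ/R × (1/T₂ - 1/T₁)
Step 2: ln(k₂/k₁) = ln(2.807e+02/1.184e-05) = ln(2.37078e+07) = 16.9813
Step 3: 1/T₂ - 1/T₁ = 1/441 - 1/296 = -1.110805e-03 K⁻¹
Step 4: Eₐ = -R × ln(k₂/k₁) / (1/T₂ - 1/T₁) = -8.314 × 16.9813 / -1.110805e-03
Step 5: Eₐ = 1.2710e+05 J/mol = 127.1 kJ/mol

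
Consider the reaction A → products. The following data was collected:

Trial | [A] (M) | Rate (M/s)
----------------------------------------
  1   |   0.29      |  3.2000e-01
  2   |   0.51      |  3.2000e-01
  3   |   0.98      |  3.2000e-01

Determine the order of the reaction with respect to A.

zeroth order (0)

Step 1: Compare trials - when concentration changes, rate stays constant.
Step 2: rate₂/rate₁ = 3.2000e-01/3.2000e-01 = 1
Step 3: [A]₂/[A]₁ = 0.51/0.29 = 1.759
Step 4: Since rate ratio ≈ (conc ratio)^0, the reaction is zeroth order.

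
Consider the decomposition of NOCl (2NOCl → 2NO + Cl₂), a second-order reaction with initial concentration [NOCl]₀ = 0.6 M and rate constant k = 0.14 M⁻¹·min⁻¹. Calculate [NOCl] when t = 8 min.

0.3589 M

Step 1: For a second-order reaction: 1/[NOCl] = 1/[NOCl]₀ + kt
Step 2: 1/[NOCl] = 1/0.6 + 0.14 × 8
Step 3: 1/[NOCl] = 1.667 + 1.12 = 2.787
Step 4: [NOCl] = 1/2.787 = 0.3589 M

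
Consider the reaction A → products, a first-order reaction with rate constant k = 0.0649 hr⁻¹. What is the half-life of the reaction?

10.68 hr

Step 1: For a first-order reaction, t₁/₂ = ln(2)/k
Step 2: t₁/₂ = ln(2)/0.0649
Step 3: t₁/₂ = 0.6931/0.0649 = 10.68 hr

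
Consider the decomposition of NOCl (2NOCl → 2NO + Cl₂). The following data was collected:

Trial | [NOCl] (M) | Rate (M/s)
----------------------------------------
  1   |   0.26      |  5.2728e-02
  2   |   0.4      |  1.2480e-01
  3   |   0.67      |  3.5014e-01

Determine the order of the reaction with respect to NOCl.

second order (2)

Step 1: Compare trials to find order n where rate₂/rate₁ = ([NOCl]₂/[NOCl]₁)^n
Step 2: rate₂/rate₁ = 1.2480e-01/5.2728e-02 = 2.367
Step 3: [NOCl]₂/[NOCl]₁ = 0.4/0.26 = 1.538
Step 4: n = ln(2.367)/ln(1.538) = 2.00 ≈ 2
Step 5: The reaction is second order in NOCl.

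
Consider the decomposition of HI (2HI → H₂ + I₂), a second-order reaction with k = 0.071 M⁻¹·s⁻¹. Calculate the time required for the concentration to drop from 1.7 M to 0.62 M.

14.43 s

Step 1: For second-order: t = (1/[HI] - 1/[HI]₀)/k
Step 2: t = (1/0.62 - 1/1.7)/0.071
Step 3: t = (1.613 - 0.5882)/0.071
Step 4: t = 1.025/0.071 = 14.43 s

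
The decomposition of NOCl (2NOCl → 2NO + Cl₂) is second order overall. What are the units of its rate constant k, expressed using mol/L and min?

(mol/L)⁻¹·min⁻¹

Step 1: For overall order n, rate = k × (concentration)^n.
Step 2: Rate has units mol/L·min⁻¹; concentration term has units (mol/L)^2.
Step 3: k = rate / (concentration)^n, so units of k = (mol/L)^(1-2)·min⁻¹ = (mol/L)⁻¹·min⁻¹.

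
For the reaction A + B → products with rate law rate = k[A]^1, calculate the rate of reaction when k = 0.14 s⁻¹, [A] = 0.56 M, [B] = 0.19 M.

0.0784 M/s

Step 1: The rate law is rate = k[A]^1
Step 2: Note that the rate does not depend on [B] (zero order in B).
Step 3: rate = 0.14 × (0.56)^1 = 0.0784 M/s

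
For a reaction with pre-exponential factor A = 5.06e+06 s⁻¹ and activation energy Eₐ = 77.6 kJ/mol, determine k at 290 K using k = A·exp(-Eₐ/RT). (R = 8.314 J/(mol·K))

5.33e-08 s⁻¹

Step 1: Use the Arrhenius equation: k = A × exp(-Eₐ/RT)
Step 2: Convert Eₐ to J/mol: 77.6 kJ/mol = 77600 J/mol
Step 3: Calculate the exponent: -Eₐ/(RT) = -77600/(8.314 × 290) = -32.18501
Step 4: k = 5.06e+06 × exp(-32.18501)
Step 5: k = 5.06e+06 × 1.05251e-14 = 5.3257e-08 s⁻¹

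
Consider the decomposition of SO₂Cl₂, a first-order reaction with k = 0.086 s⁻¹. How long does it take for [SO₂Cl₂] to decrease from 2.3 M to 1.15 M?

8.06 s

Step 1: For first-order: t = ln([SO₂Cl₂]₀/[SO₂Cl₂])/k
Step 2: t = ln(2.3/1.15)/0.086
Step 3: t = ln(2)/0.086
Step 4: t = 0.6931/0.086 = 8.06 s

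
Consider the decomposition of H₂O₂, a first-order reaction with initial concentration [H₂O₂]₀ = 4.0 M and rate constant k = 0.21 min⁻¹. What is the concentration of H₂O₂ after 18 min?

0.09129 M

Step 1: For a first-order reaction: [H₂O₂] = [H₂O₂]₀ × e^(-kt)
Step 2: [H₂O₂] = 4.0 × e^(-0.21 × 18)
Step 3: [H₂O₂] = 4.0 × e^(-3.78)
Step 4: [H₂O₂] = 4.0 × 0.0228227 = 0.09129 M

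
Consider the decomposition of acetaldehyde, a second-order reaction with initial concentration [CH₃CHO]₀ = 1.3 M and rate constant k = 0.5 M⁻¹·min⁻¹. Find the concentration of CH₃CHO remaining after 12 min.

0.1477 M

Step 1: For a second-order reaction: 1/[CH₃CHO] = 1/[CH₃CHO]₀ + kt
Step 2: 1/[CH₃CHO] = 1/1.3 + 0.5 × 12
Step 3: 1/[CH₃CHO] = 0.7692 + 6 = 6.769
Step 4: [CH₃CHO] = 1/6.769 = 0.1477 M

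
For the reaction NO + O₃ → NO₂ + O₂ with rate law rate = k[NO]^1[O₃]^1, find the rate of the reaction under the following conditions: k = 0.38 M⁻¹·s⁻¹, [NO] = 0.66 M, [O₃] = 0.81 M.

0.2031 M/s

Step 1: The rate law is rate = k[NO]^1[O₃]^1
Step 2: Substitute: rate = 0.38 × (0.66)^1 × (0.81)^1
Step 3: rate = 0.38 × 0.66 × 0.81 = 0.203148 M/s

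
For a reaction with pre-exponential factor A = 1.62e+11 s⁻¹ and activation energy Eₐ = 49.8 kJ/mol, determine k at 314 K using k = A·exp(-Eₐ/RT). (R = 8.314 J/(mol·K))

8.41e+02 s⁻¹

Step 1: Use the Arrhenius equation: k = A × exp(-Eₐ/RT)
Step 2: Convert Eₐ to J/mol: 49.8 kJ/mol = 49800 J/mol
Step 3: Calculate the exponent: -Eₐ/(RT) = -49800/(8.314 × 314) = -19.07610
Step 4: k = 1.62e+11 × exp(-19.07610)
Step 5: k = 1.62e+11 × 5.19224e-09 = 8.4114e+02 s⁻¹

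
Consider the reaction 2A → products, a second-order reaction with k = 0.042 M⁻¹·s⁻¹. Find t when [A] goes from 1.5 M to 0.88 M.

11.18 s

Step 1: For second-order: t = (1/[A] - 1/[A]₀)/k
Step 2: t = (1/0.88 - 1/1.5)/0.042
Step 3: t = (1.136 - 0.6667)/0.042
Step 4: t = 0.4697/0.042 = 11.18 s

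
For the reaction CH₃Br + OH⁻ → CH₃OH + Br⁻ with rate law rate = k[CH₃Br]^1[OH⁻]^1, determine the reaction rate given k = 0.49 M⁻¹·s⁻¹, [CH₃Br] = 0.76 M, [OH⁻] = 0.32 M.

0.1192 M/s

Step 1: The rate law is rate = k[CH₃Br]^1[OH⁻]^1
Step 2: Substitute: rate = 0.49 × (0.76)^1 × (0.32)^1
Step 3: rate = 0.49 × 0.76 × 0.32 = 0.119168 M/s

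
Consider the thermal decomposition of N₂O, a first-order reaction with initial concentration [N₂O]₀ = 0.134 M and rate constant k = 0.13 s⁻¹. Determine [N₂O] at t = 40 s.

0.0007392 M

Step 1: For a first-order reaction: [N₂O] = [N₂O]₀ × e^(-kt)
Step 2: [N₂O] = 0.134 × e^(-0.13 × 40)
Step 3: [N₂O] = 0.134 × e^(-5.2)
Step 4: [N₂O] = 0.134 × 0.00551656 = 0.0007392 M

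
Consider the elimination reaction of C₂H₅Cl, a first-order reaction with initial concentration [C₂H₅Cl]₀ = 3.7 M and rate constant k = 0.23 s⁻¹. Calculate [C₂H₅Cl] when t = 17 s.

0.07415 M

Step 1: For a first-order reaction: [C₂H₅Cl] = [C₂H₅Cl]₀ × e^(-kt)
Step 2: [C₂H₅Cl] = 3.7 × e^(-0.23 × 17)
Step 3: [C₂H₅Cl] = 3.7 × e^(-3.91)
Step 4: [C₂H₅Cl] = 3.7 × 0.0200405 = 0.07415 M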